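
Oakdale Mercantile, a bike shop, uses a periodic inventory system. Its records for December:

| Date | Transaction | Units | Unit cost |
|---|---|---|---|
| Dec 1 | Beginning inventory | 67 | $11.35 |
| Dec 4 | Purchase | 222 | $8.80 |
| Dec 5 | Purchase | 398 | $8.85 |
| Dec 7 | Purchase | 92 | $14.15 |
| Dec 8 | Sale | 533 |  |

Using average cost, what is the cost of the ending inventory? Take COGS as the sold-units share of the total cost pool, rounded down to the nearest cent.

Ending inventory = $2,380.47

Dec 8, sell 533: 533/779 × $7,538.15 → $5,157.68
Ending inventory (cost pool remaining) = $2,380.47
Check: goods available $7,538.15 = COGS $5,157.68 + ending $2,380.47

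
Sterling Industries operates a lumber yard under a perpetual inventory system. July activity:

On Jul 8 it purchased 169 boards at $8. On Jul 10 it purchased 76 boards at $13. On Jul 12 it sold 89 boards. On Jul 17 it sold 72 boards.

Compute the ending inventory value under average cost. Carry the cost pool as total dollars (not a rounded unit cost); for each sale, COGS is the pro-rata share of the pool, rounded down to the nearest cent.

After Jul 8: 169 on hand, pool $1,352.00 (≈ $8.0000 each)
After Jul 10: 245 on hand, pool $2,340.00 (≈ $9.5510 each)
Jul 12, sell 89: 89/245 × $2,340.00 → $850.04
Jul 17, sell 72: 72/156 × $1,489.96 → $687.67
Total COGS = $850.04 + $687.67 = $1,537.71
Ending inventory (cost pool remaining) = $802.29

Ending inventory = $802.29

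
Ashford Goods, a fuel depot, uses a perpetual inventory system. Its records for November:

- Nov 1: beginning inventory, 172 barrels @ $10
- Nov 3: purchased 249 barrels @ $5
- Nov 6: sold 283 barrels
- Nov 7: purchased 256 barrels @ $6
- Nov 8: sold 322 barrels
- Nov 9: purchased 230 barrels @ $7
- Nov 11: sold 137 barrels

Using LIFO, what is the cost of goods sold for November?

Nov 6, 283 sold [LIFO — newest first]: 249 @ $5 + 34 @ $10 = $1,585
Nov 8, 322 sold [LIFO — newest first]: 256 @ $6 + 66 @ $10 = $2,196
Nov 11, 137 sold [LIFO — newest first]: 137 @ $7 = $959
Total COGS = $1,585 + $2,196 + $959 = $4,740
Ending inventory: 72 @ $10 + 93 @ $7 = $1,371

COGS = $4,740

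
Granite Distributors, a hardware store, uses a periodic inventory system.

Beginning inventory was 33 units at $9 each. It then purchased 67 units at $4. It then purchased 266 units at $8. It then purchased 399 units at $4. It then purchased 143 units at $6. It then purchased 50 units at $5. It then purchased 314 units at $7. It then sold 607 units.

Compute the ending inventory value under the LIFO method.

Sale 1 (607) [LIFO — newest first]: 314 @ $7 + 50 @ $5 + 143 @ $6 + 100 @ $4 = $3,706
Ending inventory: 33 @ $9 + 67 @ $4 + 266 @ $8 + 299 @ $4 = $3,889
Check: goods available $7,595 = COGS $3,706 + ending $3,889

Ending inventory = $3,889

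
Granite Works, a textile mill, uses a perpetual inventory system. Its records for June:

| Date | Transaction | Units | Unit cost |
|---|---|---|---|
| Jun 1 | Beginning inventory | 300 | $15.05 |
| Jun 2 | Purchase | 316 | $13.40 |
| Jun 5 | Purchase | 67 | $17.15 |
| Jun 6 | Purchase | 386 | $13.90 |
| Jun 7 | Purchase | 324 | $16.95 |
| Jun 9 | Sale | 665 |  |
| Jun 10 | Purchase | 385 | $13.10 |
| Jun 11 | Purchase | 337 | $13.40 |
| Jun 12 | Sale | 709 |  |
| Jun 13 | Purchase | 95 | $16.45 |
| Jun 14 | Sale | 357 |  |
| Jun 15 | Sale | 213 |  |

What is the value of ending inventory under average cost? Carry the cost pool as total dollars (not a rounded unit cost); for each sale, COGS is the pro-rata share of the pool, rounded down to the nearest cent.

Ending inventory = $3,815.38

After Jun 1: 300 on hand, pool $4,515.00 (≈ $15.0500 each)
After Jun 2: 616 on hand, pool $8,749.40 (≈ $14.2036 each)
After Jun 5: 683 on hand, pool $9,898.45 (≈ $14.4926 each)
After Jun 6: 1069 on hand, pool $15,263.85 (≈ $14.2786 each)
After Jun 7: 1393 on hand, pool $20,755.65 (≈ $14.9000 each)
Jun 9, sell 665: 665/1393 × $20,755.65 → $9,908.47
After Jun 10: 1113 on hand, pool $15,890.68 (≈ $14.2773 each)
After Jun 11: 1450 on hand, pool $20,406.48 (≈ $14.0734 each)
Jun 12, sell 709: 709/1450 × $20,406.48 → $9,978.06
After Jun 13: 836 on hand, pool $11,991.17 (≈ $14.3435 each)
Jun 14, sell 357: 357/836 × $11,991.17 → $5,120.63
Jun 15, sell 213: 213/479 × $6,870.54 → $3,055.16
Total COGS = $9,908.47 + $9,978.06 + $5,120.63 + $3,055.16 = $28,062.32
Ending inventory (cost pool remaining) = $3,815.38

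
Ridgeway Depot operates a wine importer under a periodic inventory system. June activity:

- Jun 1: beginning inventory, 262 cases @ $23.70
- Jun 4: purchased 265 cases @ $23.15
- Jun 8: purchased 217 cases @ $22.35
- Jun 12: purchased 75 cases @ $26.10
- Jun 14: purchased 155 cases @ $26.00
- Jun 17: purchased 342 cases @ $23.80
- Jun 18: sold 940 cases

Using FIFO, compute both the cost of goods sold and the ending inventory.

Jun 18, 940 sold [FIFO — oldest first]: 262 @ $23.70 + 265 @ $23.15 + 217 @ $22.35 + 75 @ $26.10 + 121 @ $26.00 = $22,297.60
Ending inventory: 34 @ $26.00 + 342 @ $23.80 = $9,023.60

COGS = $22,297.60; ending inventory = $9,023.60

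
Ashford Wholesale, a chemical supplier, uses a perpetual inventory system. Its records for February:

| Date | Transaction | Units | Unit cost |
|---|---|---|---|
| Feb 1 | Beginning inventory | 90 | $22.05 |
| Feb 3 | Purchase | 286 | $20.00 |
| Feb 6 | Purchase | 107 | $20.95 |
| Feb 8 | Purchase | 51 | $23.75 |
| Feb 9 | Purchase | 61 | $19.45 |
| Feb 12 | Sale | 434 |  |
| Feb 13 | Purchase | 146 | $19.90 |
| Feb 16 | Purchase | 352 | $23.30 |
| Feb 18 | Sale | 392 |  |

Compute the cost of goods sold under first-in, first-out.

Feb 12, 434 sold [FIFO — oldest first]: 90 @ $22.05 + 286 @ $20.00 + 58 @ $20.95 = $8,919.60
Feb 18, 392 sold [FIFO — oldest first]: 49 @ $20.95 + 51 @ $23.75 + 61 @ $19.45 + 146 @ $19.90 + 85 @ $23.30 = $8,310.15
Total COGS = $8,919.60 + $8,310.15 = $17,229.75
Ending inventory: 267 @ $23.30 = $6,221.10

COGS = $17,229.75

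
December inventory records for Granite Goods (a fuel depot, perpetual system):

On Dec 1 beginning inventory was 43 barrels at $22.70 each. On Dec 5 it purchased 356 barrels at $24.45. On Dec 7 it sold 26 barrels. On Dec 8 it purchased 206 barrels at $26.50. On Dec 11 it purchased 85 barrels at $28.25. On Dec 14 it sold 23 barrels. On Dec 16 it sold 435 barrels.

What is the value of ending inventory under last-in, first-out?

Ending inventory = $4,961.45

Dec 7, 26 sold [LIFO — newest first]: 26 @ $24.45 = $635.70
Dec 14, 23 sold [LIFO — newest first]: 23 @ $28.25 = $649.75
Dec 16, 435 sold [LIFO — newest first]: 62 @ $28.25 + 206 @ $26.50 + 167 @ $24.45 = $11,293.65
Total COGS = $635.70 + $649.75 + $11,293.65 = $12,579.10
Ending inventory: 43 @ $22.70 + 163 @ $24.45 = $4,961.45
Check: goods available $17,540.55 = COGS $12,579.10 + ending $4,961.45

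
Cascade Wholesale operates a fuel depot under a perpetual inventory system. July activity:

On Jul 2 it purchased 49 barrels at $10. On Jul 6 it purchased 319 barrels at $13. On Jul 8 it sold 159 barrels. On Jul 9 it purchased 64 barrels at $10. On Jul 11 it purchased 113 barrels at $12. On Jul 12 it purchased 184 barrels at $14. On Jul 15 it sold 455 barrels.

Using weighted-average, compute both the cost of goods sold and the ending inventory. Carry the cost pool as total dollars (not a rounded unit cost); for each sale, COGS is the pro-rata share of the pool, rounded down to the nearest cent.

After Jul 2: 49 on hand, pool $490.00 (≈ $10.0000 each)
After Jul 6: 368 on hand, pool $4,637.00 (≈ $12.6005 each)
Jul 8, sell 159: 159/368 × $4,637.00 → $2,003.48
After Jul 9: 273 on hand, pool $3,273.52 (≈ $11.9909 each)
After Jul 11: 386 on hand, pool $4,629.52 (≈ $11.9936 each)
After Jul 12: 570 on hand, pool $7,205.52 (≈ $12.6413 each)
Jul 15, sell 455: 455/570 × $7,205.52 → $5,751.77
Total COGS = $2,003.48 + $5,751.77 = $7,755.25
Ending inventory (cost pool remaining) = $1,453.75

COGS = $7,755.25; ending inventory = $1,453.75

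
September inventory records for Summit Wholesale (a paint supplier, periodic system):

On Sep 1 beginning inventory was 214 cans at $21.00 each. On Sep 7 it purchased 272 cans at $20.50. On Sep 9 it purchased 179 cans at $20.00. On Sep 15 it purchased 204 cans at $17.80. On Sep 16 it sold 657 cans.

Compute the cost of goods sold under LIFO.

Sep 16, 657 sold [LIFO — newest first]: 204 @ $17.80 + 179 @ $20.00 + 272 @ $20.50 + 2 @ $21.00 = $12,829.20
Ending inventory: 212 @ $21.00 = $4,452.00

COGS = $12,829.20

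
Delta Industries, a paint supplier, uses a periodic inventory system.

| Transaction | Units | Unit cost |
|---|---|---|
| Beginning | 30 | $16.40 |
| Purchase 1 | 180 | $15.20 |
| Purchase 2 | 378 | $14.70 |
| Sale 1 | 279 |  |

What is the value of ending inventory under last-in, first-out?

Ending inventory = $4,683.30

Sale 1 (279) [LIFO — newest first]: 279 @ $14.70 = $4,101.30
Ending inventory: 30 @ $16.40 + 180 @ $15.20 + 99 @ $14.70 = $4,683.30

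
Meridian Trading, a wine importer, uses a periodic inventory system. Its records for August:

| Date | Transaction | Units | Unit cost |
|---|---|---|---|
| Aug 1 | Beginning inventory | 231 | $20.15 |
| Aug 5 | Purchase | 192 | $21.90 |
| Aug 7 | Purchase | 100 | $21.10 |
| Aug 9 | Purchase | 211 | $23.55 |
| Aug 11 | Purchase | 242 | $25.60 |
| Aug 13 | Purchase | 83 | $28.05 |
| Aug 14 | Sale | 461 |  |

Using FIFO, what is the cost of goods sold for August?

Aug 14, 461 sold [FIFO — oldest first]: 231 @ $20.15 + 192 @ $21.90 + 38 @ $21.10 = $9,661.25
Ending inventory: 62 @ $21.10 + 211 @ $23.55 + 242 @ $25.60 + 83 @ $28.05 = $14,800.60

COGS = $9,661.25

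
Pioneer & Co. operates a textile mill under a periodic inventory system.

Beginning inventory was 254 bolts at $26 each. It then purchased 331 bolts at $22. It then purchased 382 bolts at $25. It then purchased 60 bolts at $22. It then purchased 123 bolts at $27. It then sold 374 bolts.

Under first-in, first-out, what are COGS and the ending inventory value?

COGS = $9,244; ending inventory = $18,833

Sale 1 (374) [FIFO — oldest first]: 254 @ $26 + 120 @ $22 = $9,244
Ending inventory: 211 @ $22 + 382 @ $25 + 60 @ $22 + 123 @ $27 = $18,833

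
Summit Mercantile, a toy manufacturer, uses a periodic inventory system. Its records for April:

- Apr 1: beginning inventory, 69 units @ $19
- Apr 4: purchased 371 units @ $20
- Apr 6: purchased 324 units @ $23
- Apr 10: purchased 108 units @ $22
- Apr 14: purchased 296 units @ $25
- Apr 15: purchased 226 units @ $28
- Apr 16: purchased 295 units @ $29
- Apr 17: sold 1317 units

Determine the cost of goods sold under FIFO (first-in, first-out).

COGS = $30,131

Apr 17, 1317 sold [FIFO — oldest first]: 69 @ $19 + 371 @ $20 + 324 @ $23 + 108 @ $22 + 296 @ $25 + 149 @ $28 = $30,131
Ending inventory: 77 @ $28 + 295 @ $29 = $10,711
Check: goods available $40,842 = COGS $30,131 + ending $10,711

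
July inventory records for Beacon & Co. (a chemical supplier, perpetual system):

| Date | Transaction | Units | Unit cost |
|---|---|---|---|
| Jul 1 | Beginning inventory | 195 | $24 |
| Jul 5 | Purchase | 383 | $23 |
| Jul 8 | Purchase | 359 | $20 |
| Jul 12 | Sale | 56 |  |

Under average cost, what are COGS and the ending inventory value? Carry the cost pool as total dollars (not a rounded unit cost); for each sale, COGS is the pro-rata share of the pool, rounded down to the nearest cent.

After Jul 1: 195 on hand, pool $4,680.00 (≈ $24.0000 each)
After Jul 5: 578 on hand, pool $13,489.00 (≈ $23.3374 each)
After Jul 8: 937 on hand, pool $20,669.00 (≈ $22.0587 each)
Jul 12, sell 56: 56/937 × $20,669.00 → $1,235.28
Ending inventory (cost pool remaining) = $19,433.72

COGS = $1,235.28; ending inventory = $19,433.72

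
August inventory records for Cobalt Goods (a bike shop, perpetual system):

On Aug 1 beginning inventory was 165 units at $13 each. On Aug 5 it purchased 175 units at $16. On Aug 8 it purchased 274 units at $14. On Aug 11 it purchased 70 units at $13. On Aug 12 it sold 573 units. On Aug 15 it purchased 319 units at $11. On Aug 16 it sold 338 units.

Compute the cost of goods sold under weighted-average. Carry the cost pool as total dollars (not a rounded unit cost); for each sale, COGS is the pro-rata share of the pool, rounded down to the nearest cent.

After Aug 1: 165 on hand, pool $2,145.00 (≈ $13.0000 each)
After Aug 5: 340 on hand, pool $4,945.00 (≈ $14.5441 each)
After Aug 8: 614 on hand, pool $8,781.00 (≈ $14.3013 each)
After Aug 11: 684 on hand, pool $9,691.00 (≈ $14.1681 each)
Aug 12, sell 573: 573/684 × $9,691.00 → $8,118.33
After Aug 15: 430 on hand, pool $5,081.67 (≈ $11.8178 each)
Aug 16, sell 338: 338/430 × $5,081.67 → $3,994.42
Total COGS = $8,118.33 + $3,994.42 = $12,112.75
Ending inventory (cost pool remaining) = $1,087.25

COGS = $12,112.75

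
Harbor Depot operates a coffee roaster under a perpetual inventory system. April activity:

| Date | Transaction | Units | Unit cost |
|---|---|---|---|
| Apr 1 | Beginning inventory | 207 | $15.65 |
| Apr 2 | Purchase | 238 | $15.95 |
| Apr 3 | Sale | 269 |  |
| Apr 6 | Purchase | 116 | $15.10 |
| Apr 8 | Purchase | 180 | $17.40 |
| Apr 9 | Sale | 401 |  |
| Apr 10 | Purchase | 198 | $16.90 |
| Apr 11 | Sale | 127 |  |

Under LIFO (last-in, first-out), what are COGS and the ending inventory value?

COGS = $12,954.40; ending inventory = $2,311.05

Apr 3, 269 sold [LIFO — newest first]: 238 @ $15.95 + 31 @ $15.65 = $4,281.25
Apr 9, 401 sold [LIFO — newest first]: 180 @ $17.40 + 116 @ $15.10 + 105 @ $15.65 = $6,526.85
Apr 11, 127 sold [LIFO — newest first]: 127 @ $16.90 = $2,146.30
Total COGS = $4,281.25 + $6,526.85 + $2,146.30 = $12,954.40
Ending inventory: 71 @ $15.65 + 71 @ $16.90 = $2,311.05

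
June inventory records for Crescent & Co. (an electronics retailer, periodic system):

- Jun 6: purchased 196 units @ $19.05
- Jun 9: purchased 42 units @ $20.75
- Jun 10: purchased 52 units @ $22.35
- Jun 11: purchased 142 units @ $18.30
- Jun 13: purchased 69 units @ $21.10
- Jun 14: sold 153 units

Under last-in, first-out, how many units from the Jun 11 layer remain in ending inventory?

58

Jun 14, 153 sold [LIFO — newest first]: 69 @ $21.10 + 84 @ $18.30 = $2,993.10
Ending inventory: 196 @ $19.05 + 42 @ $20.75 + 52 @ $22.35 + 58 @ $18.30 = $6,828.90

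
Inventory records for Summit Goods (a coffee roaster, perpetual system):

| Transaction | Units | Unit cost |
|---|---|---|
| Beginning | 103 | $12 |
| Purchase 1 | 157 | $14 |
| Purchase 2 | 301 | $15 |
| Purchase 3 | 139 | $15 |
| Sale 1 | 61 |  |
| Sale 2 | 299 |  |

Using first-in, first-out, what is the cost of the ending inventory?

Sale 1 (61) [FIFO — oldest first]: 61 @ $12 = $732
Sale 2 (299) [FIFO — oldest first]: 42 @ $12 + 157 @ $14 + 100 @ $15 = $4,202
Total COGS = $732 + $4,202 = $4,934
Ending inventory: 201 @ $15 + 139 @ $15 = $5,100

Ending inventory = $5,100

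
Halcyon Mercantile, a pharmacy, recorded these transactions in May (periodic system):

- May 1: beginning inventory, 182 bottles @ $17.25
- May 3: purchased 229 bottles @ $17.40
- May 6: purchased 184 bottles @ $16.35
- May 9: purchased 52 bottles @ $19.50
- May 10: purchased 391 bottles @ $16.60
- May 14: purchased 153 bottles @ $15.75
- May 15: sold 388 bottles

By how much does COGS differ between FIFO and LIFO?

$413.15

FIFO COGS: 182 @ $17.25 + 206 @ $17.40 = $6,723.90
LIFO COGS: 153 @ $15.75 + 235 @ $16.60 = $6,310.75
Difference = |$6,723.90 − $6,310.75| = $413.15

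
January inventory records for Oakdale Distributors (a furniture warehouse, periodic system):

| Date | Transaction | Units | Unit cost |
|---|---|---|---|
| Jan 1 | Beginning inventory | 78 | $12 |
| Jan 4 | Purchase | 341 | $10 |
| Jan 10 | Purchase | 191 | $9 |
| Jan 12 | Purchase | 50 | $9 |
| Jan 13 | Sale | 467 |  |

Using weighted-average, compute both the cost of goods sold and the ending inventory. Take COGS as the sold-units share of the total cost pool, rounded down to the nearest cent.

COGS = $4,609.85; ending inventory = $1,905.15

Jan 13, sell 467: 467/660 × $6,515.00 → $4,609.85
Ending inventory (cost pool remaining) = $1,905.15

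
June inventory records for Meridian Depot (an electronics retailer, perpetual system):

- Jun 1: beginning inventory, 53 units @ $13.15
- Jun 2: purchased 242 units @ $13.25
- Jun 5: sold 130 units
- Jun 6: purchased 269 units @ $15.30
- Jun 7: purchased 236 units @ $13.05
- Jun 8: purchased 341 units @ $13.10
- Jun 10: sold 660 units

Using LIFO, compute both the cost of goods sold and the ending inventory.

COGS = $10,539.30; ending inventory = $5,026.75

Jun 5, 130 sold [LIFO — newest first]: 130 @ $13.25 = $1,722.50
Jun 10, 660 sold [LIFO — newest first]: 341 @ $13.10 + 236 @ $13.05 + 83 @ $15.30 = $8,816.80
Total COGS = $1,722.50 + $8,816.80 = $10,539.30
Ending inventory: 53 @ $13.15 + 112 @ $13.25 + 186 @ $15.30 = $5,026.75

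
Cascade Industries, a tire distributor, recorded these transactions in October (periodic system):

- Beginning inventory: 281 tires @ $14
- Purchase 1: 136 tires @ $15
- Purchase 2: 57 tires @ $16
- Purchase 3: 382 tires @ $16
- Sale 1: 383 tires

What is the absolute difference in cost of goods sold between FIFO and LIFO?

FIFO COGS: 281 @ $14 + 102 @ $15 = $5,464
LIFO COGS: 382 @ $16 + 1 @ $16 = $6,128
Difference = |$5,464 − $6,128| = $664

$664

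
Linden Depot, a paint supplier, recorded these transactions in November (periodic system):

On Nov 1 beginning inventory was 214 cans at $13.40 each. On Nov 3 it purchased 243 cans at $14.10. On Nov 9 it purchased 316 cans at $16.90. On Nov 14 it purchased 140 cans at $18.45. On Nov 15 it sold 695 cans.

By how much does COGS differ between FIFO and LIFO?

$977.20

FIFO COGS: 214 @ $13.40 + 243 @ $14.10 + 238 @ $16.90 = $10,316.10
LIFO COGS: 140 @ $18.45 + 316 @ $16.90 + 239 @ $14.10 = $11,293.30
Difference = |$10,316.10 − $11,293.30| = $977.20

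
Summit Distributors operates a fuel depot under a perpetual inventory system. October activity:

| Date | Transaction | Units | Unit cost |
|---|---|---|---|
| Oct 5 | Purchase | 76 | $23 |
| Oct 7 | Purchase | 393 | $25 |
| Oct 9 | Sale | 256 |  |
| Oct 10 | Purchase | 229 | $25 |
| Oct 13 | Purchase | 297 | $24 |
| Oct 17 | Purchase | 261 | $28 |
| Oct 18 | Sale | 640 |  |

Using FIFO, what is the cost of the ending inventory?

Oct 9, 256 sold [FIFO — oldest first]: 76 @ $23 + 180 @ $25 = $6,248
Oct 18, 640 sold [FIFO — oldest first]: 213 @ $25 + 229 @ $25 + 198 @ $24 = $15,802
Total COGS = $6,248 + $15,802 = $22,050
Ending inventory: 99 @ $24 + 261 @ $28 = $9,684

Ending inventory = $9,684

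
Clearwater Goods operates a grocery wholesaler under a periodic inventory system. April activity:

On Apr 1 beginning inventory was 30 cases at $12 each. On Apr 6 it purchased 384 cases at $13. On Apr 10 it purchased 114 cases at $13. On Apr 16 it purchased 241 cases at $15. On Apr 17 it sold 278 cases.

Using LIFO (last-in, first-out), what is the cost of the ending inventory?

Apr 17, 278 sold [LIFO — newest first]: 241 @ $15 + 37 @ $13 = $4,096
Ending inventory: 30 @ $12 + 384 @ $13 + 77 @ $13 = $6,353
Check: goods available $10,449 = COGS $4,096 + ending $6,353

Ending inventory = $6,353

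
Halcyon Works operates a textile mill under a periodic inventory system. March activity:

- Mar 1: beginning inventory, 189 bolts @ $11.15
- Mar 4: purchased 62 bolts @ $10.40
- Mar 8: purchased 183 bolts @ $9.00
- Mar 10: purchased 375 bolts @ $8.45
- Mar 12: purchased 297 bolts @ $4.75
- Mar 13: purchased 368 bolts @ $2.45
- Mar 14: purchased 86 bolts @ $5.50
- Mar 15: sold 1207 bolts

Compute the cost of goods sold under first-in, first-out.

Mar 15, 1207 sold [FIFO — oldest first]: 189 @ $11.15 + 62 @ $10.40 + 183 @ $9.00 + 375 @ $8.45 + 297 @ $4.75 + 101 @ $2.45 = $9,226.10
Ending inventory: 267 @ $2.45 + 86 @ $5.50 = $1,127.15
Check: goods available $10,353.25 = COGS $9,226.10 + ending $1,127.15

COGS = $9,226.10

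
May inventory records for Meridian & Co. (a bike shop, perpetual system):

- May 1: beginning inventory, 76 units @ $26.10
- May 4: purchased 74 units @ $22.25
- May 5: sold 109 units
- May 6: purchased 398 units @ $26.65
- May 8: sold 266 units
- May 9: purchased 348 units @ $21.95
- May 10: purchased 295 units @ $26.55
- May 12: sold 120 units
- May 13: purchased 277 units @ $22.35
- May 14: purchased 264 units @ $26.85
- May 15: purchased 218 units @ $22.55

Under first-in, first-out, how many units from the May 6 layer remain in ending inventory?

53

May 5, 109 sold [FIFO — oldest first]: 76 @ $26.10 + 33 @ $22.25 = $2,717.85
May 8, 266 sold [FIFO — oldest first]: 41 @ $22.25 + 225 @ $26.65 = $6,908.50
May 12, 120 sold [FIFO — oldest first]: 120 @ $26.65 = $3,198.00
Total COGS = $2,717.85 + $6,908.50 + $3,198.00 = $12,824.35
Ending inventory: 53 @ $26.65 + 348 @ $21.95 + 295 @ $26.55 + 277 @ $22.35 + 264 @ $26.85 + 218 @ $22.55 = $35,078.55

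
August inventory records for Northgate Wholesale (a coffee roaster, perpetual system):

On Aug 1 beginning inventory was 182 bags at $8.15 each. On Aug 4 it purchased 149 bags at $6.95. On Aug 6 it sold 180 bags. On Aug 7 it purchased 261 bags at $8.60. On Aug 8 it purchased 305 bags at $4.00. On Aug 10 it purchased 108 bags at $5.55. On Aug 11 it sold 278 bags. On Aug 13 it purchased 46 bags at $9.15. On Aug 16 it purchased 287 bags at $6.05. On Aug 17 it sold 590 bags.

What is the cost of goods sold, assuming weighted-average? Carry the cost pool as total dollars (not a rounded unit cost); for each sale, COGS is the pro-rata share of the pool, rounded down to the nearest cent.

COGS = $6,890.13

After Aug 1: 182 on hand, pool $1,483.30 (≈ $8.1500 each)
After Aug 4: 331 on hand, pool $2,518.85 (≈ $7.6098 each)
Aug 6, sell 180: 180/331 × $2,518.85 → $1,369.76
After Aug 7: 412 on hand, pool $3,393.69 (≈ $8.2371 each)
After Aug 8: 717 on hand, pool $4,613.69 (≈ $6.4347 each)
After Aug 10: 825 on hand, pool $5,213.09 (≈ $6.3189 each)
Aug 11, sell 278: 278/825 × $5,213.09 → $1,756.65
After Aug 13: 593 on hand, pool $3,877.34 (≈ $6.5385 each)
After Aug 16: 880 on hand, pool $5,613.69 (≈ $6.3792 each)
Aug 17, sell 590: 590/880 × $5,613.69 → $3,763.72
Total COGS = $1,369.76 + $1,756.65 + $3,763.72 = $6,890.13
Ending inventory (cost pool remaining) = $1,849.97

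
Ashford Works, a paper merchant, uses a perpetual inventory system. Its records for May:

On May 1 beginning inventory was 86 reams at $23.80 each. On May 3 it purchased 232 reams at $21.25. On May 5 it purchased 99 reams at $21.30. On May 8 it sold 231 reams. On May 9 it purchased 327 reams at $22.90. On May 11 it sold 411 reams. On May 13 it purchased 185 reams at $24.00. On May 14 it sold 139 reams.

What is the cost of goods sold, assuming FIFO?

COGS = $17,461.80

May 8, 231 sold [FIFO — oldest first]: 86 @ $23.80 + 145 @ $21.25 = $5,128.05
May 11, 411 sold [FIFO — oldest first]: 87 @ $21.25 + 99 @ $21.30 + 225 @ $22.90 = $9,109.95
May 14, 139 sold [FIFO — oldest first]: 102 @ $22.90 + 37 @ $24.00 = $3,223.80
Total COGS = $5,128.05 + $9,109.95 + $3,223.80 = $17,461.80
Ending inventory: 148 @ $24.00 = $3,552.00
Check: goods available $21,013.80 = COGS $17,461.80 + ending $3,552.00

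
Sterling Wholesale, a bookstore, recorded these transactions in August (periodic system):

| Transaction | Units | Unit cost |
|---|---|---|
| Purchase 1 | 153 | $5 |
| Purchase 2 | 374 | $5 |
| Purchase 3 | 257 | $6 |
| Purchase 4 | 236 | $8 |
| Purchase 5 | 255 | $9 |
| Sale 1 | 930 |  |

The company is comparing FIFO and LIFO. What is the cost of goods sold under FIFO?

FIFO COGS: 153 @ $5 + 374 @ $5 + 257 @ $6 + 146 @ $8 = $5,345
LIFO COGS: 255 @ $9 + 236 @ $8 + 257 @ $6 + 182 @ $5 = $6,635

COGS = $5,345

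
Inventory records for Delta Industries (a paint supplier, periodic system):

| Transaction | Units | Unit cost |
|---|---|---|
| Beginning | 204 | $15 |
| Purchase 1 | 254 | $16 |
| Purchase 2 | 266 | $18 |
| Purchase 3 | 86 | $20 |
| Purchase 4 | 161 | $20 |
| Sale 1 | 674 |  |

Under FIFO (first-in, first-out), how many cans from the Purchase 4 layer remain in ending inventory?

161

Sale 1 (674) [FIFO — oldest first]: 204 @ $15 + 254 @ $16 + 216 @ $18 = $11,012
Ending inventory: 50 @ $18 + 86 @ $20 + 161 @ $20 = $5,840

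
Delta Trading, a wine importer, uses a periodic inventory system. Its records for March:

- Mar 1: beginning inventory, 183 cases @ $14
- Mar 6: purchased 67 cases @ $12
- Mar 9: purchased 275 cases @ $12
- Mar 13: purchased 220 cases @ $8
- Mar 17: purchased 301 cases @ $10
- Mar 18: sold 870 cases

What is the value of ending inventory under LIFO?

Mar 18, 870 sold [LIFO — newest first]: 301 @ $10 + 220 @ $8 + 275 @ $12 + 67 @ $12 + 7 @ $14 = $8,972
Ending inventory: 176 @ $14 = $2,464

Ending inventory = $2,464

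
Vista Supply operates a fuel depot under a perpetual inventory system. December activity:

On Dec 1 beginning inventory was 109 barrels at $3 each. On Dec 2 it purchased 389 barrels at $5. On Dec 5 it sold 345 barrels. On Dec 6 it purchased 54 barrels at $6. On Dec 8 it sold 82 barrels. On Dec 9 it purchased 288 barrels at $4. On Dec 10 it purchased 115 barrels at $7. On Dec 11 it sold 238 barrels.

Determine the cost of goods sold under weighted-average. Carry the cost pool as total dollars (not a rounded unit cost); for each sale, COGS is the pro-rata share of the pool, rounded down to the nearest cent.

COGS = $3,139.15

After Dec 1: 109 on hand, pool $327.00 (≈ $3.0000 each)
After Dec 2: 498 on hand, pool $2,272.00 (≈ $4.5622 each)
Dec 5, sell 345: 345/498 × $2,272.00 → $1,573.97
After Dec 6: 207 on hand, pool $1,022.03 (≈ $4.9373 each)
Dec 8, sell 82: 82/207 × $1,022.03 → $404.86
After Dec 9: 413 on hand, pool $1,769.17 (≈ $4.2837 each)
After Dec 10: 528 on hand, pool $2,574.17 (≈ $4.8753 each)
Dec 11, sell 238: 238/528 × $2,574.17 → $1,160.32
Total COGS = $1,573.97 + $404.86 + $1,160.32 = $3,139.15
Ending inventory (cost pool remaining) = $1,413.85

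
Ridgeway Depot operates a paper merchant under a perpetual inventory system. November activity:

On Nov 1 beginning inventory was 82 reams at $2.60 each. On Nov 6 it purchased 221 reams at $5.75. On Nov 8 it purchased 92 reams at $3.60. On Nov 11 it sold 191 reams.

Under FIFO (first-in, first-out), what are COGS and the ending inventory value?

Nov 11, 191 sold [FIFO — oldest first]: 82 @ $2.60 + 109 @ $5.75 = $839.95
Ending inventory: 112 @ $5.75 + 92 @ $3.60 = $975.20

COGS = $839.95; ending inventory = $975.20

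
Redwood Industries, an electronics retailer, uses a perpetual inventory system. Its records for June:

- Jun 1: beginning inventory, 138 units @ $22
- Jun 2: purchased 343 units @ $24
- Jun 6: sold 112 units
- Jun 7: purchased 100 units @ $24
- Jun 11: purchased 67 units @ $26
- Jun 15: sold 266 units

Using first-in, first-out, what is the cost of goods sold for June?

COGS = $8,796

Jun 6, 112 sold [FIFO — oldest first]: 112 @ $22 = $2,464
Jun 15, 266 sold [FIFO — oldest first]: 26 @ $22 + 240 @ $24 = $6,332
Total COGS = $2,464 + $6,332 = $8,796
Ending inventory: 103 @ $24 + 100 @ $24 + 67 @ $26 = $6,614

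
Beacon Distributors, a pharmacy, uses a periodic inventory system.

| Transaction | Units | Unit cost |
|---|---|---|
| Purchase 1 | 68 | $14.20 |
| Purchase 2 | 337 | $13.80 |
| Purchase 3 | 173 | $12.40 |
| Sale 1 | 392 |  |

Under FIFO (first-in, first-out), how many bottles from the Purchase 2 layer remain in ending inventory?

Sale 1 (392) [FIFO — oldest first]: 68 @ $14.20 + 324 @ $13.80 = $5,436.80
Ending inventory: 13 @ $13.80 + 173 @ $12.40 = $2,324.60

13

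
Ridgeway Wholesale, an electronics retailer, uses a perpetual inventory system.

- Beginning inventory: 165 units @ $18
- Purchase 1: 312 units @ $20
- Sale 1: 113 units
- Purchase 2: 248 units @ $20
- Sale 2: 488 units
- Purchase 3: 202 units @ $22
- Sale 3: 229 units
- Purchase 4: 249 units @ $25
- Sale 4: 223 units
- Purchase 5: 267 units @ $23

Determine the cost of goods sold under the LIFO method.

Sale 1 (113) [LIFO — newest first]: 113 @ $20 = $2,260
Sale 2 (488) [LIFO — newest first]: 248 @ $20 + 199 @ $20 + 41 @ $18 = $9,678
Sale 3 (229) [LIFO — newest first]: 202 @ $22 + 27 @ $18 = $4,930
Sale 4 (223) [LIFO — newest first]: 223 @ $25 = $5,575
Total COGS = $2,260 + $9,678 + $4,930 + $5,575 = $22,443
Ending inventory: 97 @ $18 + 26 @ $25 + 267 @ $23 = $8,537

COGS = $22,443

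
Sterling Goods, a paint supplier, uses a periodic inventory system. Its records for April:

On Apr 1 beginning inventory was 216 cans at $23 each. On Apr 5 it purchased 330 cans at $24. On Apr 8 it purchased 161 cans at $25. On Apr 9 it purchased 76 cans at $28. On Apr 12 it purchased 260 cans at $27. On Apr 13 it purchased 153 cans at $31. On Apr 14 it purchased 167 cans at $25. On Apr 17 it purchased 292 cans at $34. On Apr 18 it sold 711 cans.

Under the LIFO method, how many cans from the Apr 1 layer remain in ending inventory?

216

Apr 18, 711 sold [LIFO — newest first]: 292 @ $34 + 167 @ $25 + 153 @ $31 + 99 @ $27 = $21,519
Ending inventory: 216 @ $23 + 330 @ $24 + 161 @ $25 + 76 @ $28 + 161 @ $27 = $23,388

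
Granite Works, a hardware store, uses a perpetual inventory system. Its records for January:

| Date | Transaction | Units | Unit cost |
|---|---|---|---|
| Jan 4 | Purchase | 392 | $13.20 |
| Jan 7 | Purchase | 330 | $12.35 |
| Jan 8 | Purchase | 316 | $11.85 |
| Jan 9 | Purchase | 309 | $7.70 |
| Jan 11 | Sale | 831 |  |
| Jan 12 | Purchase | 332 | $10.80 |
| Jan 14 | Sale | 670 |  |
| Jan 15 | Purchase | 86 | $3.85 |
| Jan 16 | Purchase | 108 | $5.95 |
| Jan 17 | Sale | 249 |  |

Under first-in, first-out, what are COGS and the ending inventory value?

COGS = $19,232.75; ending inventory = $700.35

Jan 11, 831 sold [FIFO — oldest first]: 392 @ $13.20 + 330 @ $12.35 + 109 @ $11.85 = $10,541.55
Jan 14, 670 sold [FIFO — oldest first]: 207 @ $11.85 + 309 @ $7.70 + 154 @ $10.80 = $6,495.45
Jan 17, 249 sold [FIFO — oldest first]: 178 @ $10.80 + 71 @ $3.85 = $2,195.75
Total COGS = $10,541.55 + $6,495.45 + $2,195.75 = $19,232.75
Ending inventory: 15 @ $3.85 + 108 @ $5.95 = $700.35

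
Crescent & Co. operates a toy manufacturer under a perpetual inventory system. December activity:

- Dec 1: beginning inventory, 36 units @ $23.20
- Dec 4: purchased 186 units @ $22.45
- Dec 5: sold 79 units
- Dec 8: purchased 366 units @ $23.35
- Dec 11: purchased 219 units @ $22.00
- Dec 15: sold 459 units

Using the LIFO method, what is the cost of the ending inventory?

Ending inventory = $6,179.45

Dec 5, 79 sold [LIFO — newest first]: 79 @ $22.45 = $1,773.55
Dec 15, 459 sold [LIFO — newest first]: 219 @ $22.00 + 240 @ $23.35 = $10,422.00
Total COGS = $1,773.55 + $10,422.00 = $12,195.55
Ending inventory: 36 @ $23.20 + 107 @ $22.45 + 126 @ $23.35 = $6,179.45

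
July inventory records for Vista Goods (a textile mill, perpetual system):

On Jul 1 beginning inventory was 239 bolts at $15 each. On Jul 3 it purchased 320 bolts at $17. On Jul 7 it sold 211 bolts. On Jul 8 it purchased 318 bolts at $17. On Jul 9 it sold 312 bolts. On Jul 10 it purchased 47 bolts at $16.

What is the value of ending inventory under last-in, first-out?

Ending inventory = $6,292

Jul 7, 211 sold [LIFO — newest first]: 211 @ $17 = $3,587
Jul 9, 312 sold [LIFO — newest first]: 312 @ $17 = $5,304
Total COGS = $3,587 + $5,304 = $8,891
Ending inventory: 239 @ $15 + 109 @ $17 + 6 @ $17 + 47 @ $16 = $6,292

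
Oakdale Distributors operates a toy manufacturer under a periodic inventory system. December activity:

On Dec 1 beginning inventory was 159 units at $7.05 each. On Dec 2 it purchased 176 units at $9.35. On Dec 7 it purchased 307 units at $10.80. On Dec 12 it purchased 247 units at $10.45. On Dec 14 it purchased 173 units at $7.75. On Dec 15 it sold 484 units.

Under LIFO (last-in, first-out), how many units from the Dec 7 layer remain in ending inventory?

Dec 15, 484 sold [LIFO — newest first]: 173 @ $7.75 + 247 @ $10.45 + 64 @ $10.80 = $4,613.10
Ending inventory: 159 @ $7.05 + 176 @ $9.35 + 243 @ $10.80 = $5,390.95

243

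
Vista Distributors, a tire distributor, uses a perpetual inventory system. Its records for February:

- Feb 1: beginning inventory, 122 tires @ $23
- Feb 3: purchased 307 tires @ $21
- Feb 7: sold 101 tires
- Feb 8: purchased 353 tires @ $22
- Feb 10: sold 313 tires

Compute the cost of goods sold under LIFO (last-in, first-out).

COGS = $9,007

Feb 7, 101 sold [LIFO — newest first]: 101 @ $21 = $2,121
Feb 10, 313 sold [LIFO — newest first]: 313 @ $22 = $6,886
Total COGS = $2,121 + $6,886 = $9,007
Ending inventory: 122 @ $23 + 206 @ $21 + 40 @ $22 = $8,012
Check: goods available $17,019 = COGS $9,007 + ending $8,012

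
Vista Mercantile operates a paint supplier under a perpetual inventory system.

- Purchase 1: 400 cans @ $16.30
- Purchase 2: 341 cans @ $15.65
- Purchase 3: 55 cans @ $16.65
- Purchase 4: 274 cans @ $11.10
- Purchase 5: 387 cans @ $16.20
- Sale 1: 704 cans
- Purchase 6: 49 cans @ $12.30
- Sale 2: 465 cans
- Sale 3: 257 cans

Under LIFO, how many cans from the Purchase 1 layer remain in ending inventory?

Sale 1 (704) [LIFO — newest first]: 387 @ $16.20 + 274 @ $11.10 + 43 @ $16.65 = $10,026.75
Sale 2 (465) [LIFO — newest first]: 49 @ $12.30 + 12 @ $16.65 + 341 @ $15.65 + 63 @ $16.30 = $7,166.05
Sale 3 (257) [LIFO — newest first]: 257 @ $16.30 = $4,189.10
Total COGS = $10,026.75 + $7,166.05 + $4,189.10 = $21,381.90
Ending inventory: 80 @ $16.30 = $1,304.00
Check: goods available $22,685.90 = COGS $21,381.90 + ending $1,304.00

80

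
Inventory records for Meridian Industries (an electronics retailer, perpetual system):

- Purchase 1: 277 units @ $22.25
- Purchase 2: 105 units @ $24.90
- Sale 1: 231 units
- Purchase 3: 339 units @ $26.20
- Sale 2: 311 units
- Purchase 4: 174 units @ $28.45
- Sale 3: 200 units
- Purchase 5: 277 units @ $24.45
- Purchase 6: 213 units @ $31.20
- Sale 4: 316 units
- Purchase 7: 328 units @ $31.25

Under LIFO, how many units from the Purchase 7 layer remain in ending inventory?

Sale 1 (231) [LIFO — newest first]: 105 @ $24.90 + 126 @ $22.25 = $5,418.00
Sale 2 (311) [LIFO — newest first]: 311 @ $26.20 = $8,148.20
Sale 3 (200) [LIFO — newest first]: 174 @ $28.45 + 26 @ $26.20 = $5,631.50
Sale 4 (316) [LIFO — newest first]: 213 @ $31.20 + 103 @ $24.45 = $9,163.95
Total COGS = $5,418.00 + $8,148.20 + $5,631.50 + $9,163.95 = $28,361.65
Ending inventory: 151 @ $22.25 + 2 @ $26.20 + 174 @ $24.45 + 328 @ $31.25 = $17,916.45

328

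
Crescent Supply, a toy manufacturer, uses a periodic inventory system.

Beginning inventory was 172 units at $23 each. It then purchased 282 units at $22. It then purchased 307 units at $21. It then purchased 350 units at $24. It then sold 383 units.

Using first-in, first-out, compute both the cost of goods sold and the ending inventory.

COGS = $8,598; ending inventory = $16,409

Sale 1 (383) [FIFO — oldest first]: 172 @ $23 + 211 @ $22 = $8,598
Ending inventory: 71 @ $22 + 307 @ $21 + 350 @ $24 = $16,409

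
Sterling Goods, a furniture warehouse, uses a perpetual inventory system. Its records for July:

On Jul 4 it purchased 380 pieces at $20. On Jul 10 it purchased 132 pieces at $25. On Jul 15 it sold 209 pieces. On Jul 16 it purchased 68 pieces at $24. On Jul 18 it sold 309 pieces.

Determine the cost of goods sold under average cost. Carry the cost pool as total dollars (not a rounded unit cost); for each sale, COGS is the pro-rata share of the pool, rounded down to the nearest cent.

After Jul 4: 380 on hand, pool $7,600.00 (≈ $20.0000 each)
After Jul 10: 512 on hand, pool $10,900.00 (≈ $21.2891 each)
Jul 15, sell 209: 209/512 × $10,900.00 → $4,449.41
After Jul 16: 371 on hand, pool $8,082.59 (≈ $21.7860 each)
Jul 18, sell 309: 309/371 × $8,082.59 → $6,731.86
Total COGS = $4,449.41 + $6,731.86 = $11,181.27
Ending inventory (cost pool remaining) = $1,350.73

COGS = $11,181.27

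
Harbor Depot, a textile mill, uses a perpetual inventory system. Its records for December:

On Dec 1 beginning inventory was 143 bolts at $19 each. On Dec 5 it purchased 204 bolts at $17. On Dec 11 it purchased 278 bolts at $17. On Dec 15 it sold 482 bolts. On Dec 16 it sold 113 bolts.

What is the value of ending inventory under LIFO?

Ending inventory = $570

Dec 15, 482 sold [LIFO — newest first]: 278 @ $17 + 204 @ $17 = $8,194
Dec 16, 113 sold [LIFO — newest first]: 113 @ $19 = $2,147
Total COGS = $8,194 + $2,147 = $10,341
Ending inventory: 30 @ $19 = $570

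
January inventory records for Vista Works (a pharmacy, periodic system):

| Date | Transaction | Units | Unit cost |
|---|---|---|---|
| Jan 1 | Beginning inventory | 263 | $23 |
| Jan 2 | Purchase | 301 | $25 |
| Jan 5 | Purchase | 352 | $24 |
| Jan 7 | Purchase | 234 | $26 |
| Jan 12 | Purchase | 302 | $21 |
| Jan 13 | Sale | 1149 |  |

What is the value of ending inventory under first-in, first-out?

Ending inventory = $6,368

Jan 13, 1149 sold [FIFO — oldest first]: 263 @ $23 + 301 @ $25 + 352 @ $24 + 233 @ $26 = $28,080
Ending inventory: 1 @ $26 + 302 @ $21 = $6,368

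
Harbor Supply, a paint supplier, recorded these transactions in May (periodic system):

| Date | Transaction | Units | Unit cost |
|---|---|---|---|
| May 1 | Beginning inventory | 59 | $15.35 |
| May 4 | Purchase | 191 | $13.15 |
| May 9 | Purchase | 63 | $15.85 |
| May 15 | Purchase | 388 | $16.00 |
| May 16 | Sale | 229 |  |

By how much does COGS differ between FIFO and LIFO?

FIFO COGS: 59 @ $15.35 + 170 @ $13.15 = $3,141.15
LIFO COGS: 229 @ $16.00 = $3,664.00
Difference = |$3,141.15 − $3,664.00| = $522.85

$522.85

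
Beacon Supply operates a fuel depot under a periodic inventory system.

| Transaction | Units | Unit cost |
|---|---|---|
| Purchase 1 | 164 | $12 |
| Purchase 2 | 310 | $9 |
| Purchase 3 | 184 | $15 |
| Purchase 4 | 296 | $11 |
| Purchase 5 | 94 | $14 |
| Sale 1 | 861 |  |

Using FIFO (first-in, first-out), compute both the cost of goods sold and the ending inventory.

Sale 1 (861) [FIFO — oldest first]: 164 @ $12 + 310 @ $9 + 184 @ $15 + 203 @ $11 = $9,751
Ending inventory: 93 @ $11 + 94 @ $14 = $2,339

COGS = $9,751; ending inventory = $2,339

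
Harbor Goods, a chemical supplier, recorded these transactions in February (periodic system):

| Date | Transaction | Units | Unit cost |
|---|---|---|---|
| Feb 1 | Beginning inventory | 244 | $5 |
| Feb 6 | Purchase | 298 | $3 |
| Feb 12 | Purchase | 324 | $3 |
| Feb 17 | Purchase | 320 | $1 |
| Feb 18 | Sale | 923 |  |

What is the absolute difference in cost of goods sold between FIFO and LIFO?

$1,014

FIFO COGS: 244 @ $5 + 298 @ $3 + 324 @ $3 + 57 @ $1 = $3,143
LIFO COGS: 320 @ $1 + 324 @ $3 + 279 @ $3 = $2,129
Difference = |$3,143 − $2,129| = $1,014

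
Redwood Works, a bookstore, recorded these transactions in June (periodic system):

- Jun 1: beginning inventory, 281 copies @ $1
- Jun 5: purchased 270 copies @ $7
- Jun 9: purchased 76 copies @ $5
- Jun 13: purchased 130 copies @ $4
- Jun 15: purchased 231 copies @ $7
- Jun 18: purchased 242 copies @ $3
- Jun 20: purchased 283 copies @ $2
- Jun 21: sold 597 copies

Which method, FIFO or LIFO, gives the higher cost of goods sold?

FIFO COGS: 281 @ $1 + 270 @ $7 + 46 @ $5 = $2,401
LIFO COGS: 283 @ $2 + 242 @ $3 + 72 @ $7 = $1,796

FIFO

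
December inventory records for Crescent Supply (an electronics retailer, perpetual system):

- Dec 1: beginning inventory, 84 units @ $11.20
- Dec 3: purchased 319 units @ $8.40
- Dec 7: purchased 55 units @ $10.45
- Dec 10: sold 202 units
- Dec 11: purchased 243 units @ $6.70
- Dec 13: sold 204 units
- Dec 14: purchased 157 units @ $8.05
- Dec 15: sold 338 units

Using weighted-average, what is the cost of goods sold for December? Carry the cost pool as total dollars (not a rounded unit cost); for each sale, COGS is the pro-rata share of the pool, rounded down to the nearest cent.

After Dec 1: 84 on hand, pool $940.80 (≈ $11.2000 each)
After Dec 3: 403 on hand, pool $3,620.40 (≈ $8.9836 each)
After Dec 7: 458 on hand, pool $4,195.15 (≈ $9.1597 each)
Dec 10, sell 202: 202/458 × $4,195.15 → $1,850.26
After Dec 11: 499 on hand, pool $3,972.99 (≈ $7.9619 each)
Dec 13, sell 204: 204/499 × $3,972.99 → $1,624.22
After Dec 14: 452 on hand, pool $3,612.62 (≈ $7.9925 each)
Dec 15, sell 338: 338/452 × $3,612.62 → $2,701.47
Total COGS = $1,850.26 + $1,624.22 + $2,701.47 = $6,175.95
Ending inventory (cost pool remaining) = $911.15
Check: goods available $7,087.10 = COGS $6,175.95 + ending $911.15

COGS = $6,175.95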